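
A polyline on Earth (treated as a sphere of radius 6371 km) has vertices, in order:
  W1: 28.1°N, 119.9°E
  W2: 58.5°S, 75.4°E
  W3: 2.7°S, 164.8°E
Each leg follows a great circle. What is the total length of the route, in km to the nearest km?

Leg W1→W2: central angle 1.6437 rad, distance 10472.1 km.
Leg W2→W3: central angle 1.5252 rad, distance 9716.7 km.
Total: 10472.1 + 9716.7 ≈ 20189 km.

20189 km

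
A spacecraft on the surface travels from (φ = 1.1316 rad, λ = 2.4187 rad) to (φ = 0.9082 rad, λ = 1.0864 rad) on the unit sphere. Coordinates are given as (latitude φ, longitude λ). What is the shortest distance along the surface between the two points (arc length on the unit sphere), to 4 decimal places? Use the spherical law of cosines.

0.6835

With latitudes φ₁ = 64.836°, φ₂ = 52.036° and longitude difference Δλ = -76.335°:
cos c = sin φ₁ sin φ₂ + cos φ₁ cos φ₂ cos Δλ = (0.9051)(0.7884) + (0.4252)(0.6152)(0.2362) = 0.77537,
so c = arccos(0.77537) = 0.68350 rad.
On the unit sphere the arc length equals the central angle: 0.6835.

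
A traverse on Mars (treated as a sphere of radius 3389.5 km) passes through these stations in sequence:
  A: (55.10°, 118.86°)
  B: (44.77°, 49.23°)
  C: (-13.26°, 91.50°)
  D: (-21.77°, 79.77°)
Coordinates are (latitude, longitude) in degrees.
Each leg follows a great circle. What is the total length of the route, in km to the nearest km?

Leg A→B: central angle 0.7684 rad, distance 2604.7 km.
Leg B→C: central angle 1.2134 rad, distance 4112.9 km.
Leg C→D: central angle 0.2451 rad, distance 830.8 km.
Total: 2604.7 + 4112.9 + 830.8 ≈ 7548 km.

7548 km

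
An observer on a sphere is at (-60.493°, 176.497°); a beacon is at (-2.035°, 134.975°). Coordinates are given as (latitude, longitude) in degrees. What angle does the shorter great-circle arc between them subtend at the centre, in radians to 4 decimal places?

In radians: φ₁ = -1.0558, φ₂ = -0.0355, Δλ = -41.522° = -0.7247 rad.
cos c = sin φ₁ sin φ₂ + cos φ₁ cos φ₂ cos Δλ = (-0.8703)(-0.0355) + (0.4925)(0.9994)(0.7487) = 0.39943,
so c = arccos(0.39943) = 1.15990 rad.
So the angular separation is 1.1599 rad.

1.1599 rad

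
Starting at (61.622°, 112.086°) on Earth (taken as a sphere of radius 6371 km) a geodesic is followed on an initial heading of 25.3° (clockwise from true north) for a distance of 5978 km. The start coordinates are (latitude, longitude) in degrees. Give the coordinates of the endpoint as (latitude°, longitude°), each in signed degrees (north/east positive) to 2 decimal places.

Angular distance δ = d/R = 5978/6371 = 0.93831 rad; initial bearing θ = 0.4416 rad.
sin φ₂ = sin φ₁ cos δ + cos φ₁ sin δ cos θ = (0.8798)(0.5911) + (0.4753)(0.8066)(0.9041) = 0.8667, so φ₂ = 60.08°.
Δλ = atan2(sin θ sin δ cos φ₁, cos δ − sin φ₁ sin φ₂) = atan2(0.1638, -0.1714) = 136.293°.
λ₂ = 112.086° + 136.293° = 248.38° → -111.62° after wrapping to (−180°, 180°].

60.08°, -111.62°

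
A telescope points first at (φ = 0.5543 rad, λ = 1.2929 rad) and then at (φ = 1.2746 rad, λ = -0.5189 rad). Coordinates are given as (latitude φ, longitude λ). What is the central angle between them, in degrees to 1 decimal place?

63.6°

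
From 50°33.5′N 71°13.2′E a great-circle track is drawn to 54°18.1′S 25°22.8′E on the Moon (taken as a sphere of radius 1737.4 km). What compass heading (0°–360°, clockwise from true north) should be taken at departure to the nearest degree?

207°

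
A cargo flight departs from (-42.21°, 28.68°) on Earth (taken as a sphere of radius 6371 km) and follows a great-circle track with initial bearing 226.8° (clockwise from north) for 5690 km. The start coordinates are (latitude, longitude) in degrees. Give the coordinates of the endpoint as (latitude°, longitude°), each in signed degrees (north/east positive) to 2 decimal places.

Angular distance δ = d/R = 5690/6371 = 0.89311 rad; initial bearing θ = 3.9584 rad.
sin φ₂ = sin φ₁ cos δ + cos φ₁ sin δ cos θ = (-0.6718)(0.6270) + (0.7407)(0.7790)(-0.6845) = -0.8162, so φ₂ = -54.71°.
Δλ = atan2(sin θ sin δ cos φ₁, cos δ − sin φ₁ sin φ₂) = atan2(-0.4206, 0.0786) = -79.415°.
λ₂ = 28.680° − 79.415° = -50.74°.

-54.71°, -50.74°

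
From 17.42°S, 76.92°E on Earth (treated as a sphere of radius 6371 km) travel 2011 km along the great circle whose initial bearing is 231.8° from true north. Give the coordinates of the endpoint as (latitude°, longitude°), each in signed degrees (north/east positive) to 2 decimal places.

Angular distance δ = d/R = 2011/6371 = 0.31565 rad; initial bearing θ = 4.0457 rad.
sin φ₂ = sin φ₁ cos δ + cos φ₁ sin δ cos θ = (-0.2994)(0.9506) + (0.9541)(0.3104)(-0.6184) = -0.4678, so φ₂ = -27.89°.
Δλ = atan2(sin θ sin δ cos φ₁, cos δ − sin φ₁ sin φ₂) = atan2(-0.2328, 0.8106) = -16.022°.
λ₂ = 76.920° − 16.022° = 60.90°.

-27.89°, 60.90°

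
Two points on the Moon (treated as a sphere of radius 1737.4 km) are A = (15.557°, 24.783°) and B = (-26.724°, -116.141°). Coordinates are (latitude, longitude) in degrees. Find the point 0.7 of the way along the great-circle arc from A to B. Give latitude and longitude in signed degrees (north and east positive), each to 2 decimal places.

The central angle between A and B is δ = 2.4793 rad.
With f = 0.7, the slerp weights are sin((1−f)δ)/sin δ = 1.1011 and sin(fδ)/sin δ = 1.6042.
Weighted sum of the unit vectors: (1.1011)·(0.8746,0.4038,0.2682) + (1.6042)·(-0.3935,-0.8018,-0.4497) = (0.3318, -0.8416, -0.4261).
Converting back: φ = atan2(z, √(x²+y²)) = -25.22°, λ = atan2(y, x) = -68.49°.

-25.22°, -68.49°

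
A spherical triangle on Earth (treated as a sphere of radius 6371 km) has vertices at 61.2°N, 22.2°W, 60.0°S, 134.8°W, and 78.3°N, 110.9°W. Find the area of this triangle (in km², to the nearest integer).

65761659 km²

Side lengths (central angles): a = 2.4270, b = 0.5349, c = 2.5896 rad; semiperimeter s = 2.7757.
By l'Huilier's theorem, tan(E/4) = √[tan(s/2) tan((s−a)/2) tan((s−b)/2) tan((s−c)/2)], giving spherical excess E = 1.6202 rad.
Area = E·R² = 1.6202 × (6371)² ≈ 65761659 km².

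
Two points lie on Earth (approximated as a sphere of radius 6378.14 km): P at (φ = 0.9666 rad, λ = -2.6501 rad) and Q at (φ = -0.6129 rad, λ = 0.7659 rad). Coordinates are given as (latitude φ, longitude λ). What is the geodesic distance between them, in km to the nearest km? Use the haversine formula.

17481 km

In radians: φ₁ = 0.9666, φ₂ = -0.6129, Δλ = -164.278° = -2.8672 rad.
Haversine: a = sin²(Δφ/2) + cos φ₁ cos φ₂ sin²(Δλ/2) = 0.5044 + (0.5681)(0.8180)(0.9813) = 0.96036.
Central angle c = 2·arcsin(√a) = 2.74070 rad.
Distance = R·c = 6378.14 × 2.7407 ≈ 17481 km.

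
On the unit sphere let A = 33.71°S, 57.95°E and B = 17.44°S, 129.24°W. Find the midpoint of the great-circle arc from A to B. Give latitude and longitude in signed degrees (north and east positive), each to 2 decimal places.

The central angle between A and B is δ = 2.2409 rad.
With f = 0.5, the slerp weights are sin((1−f)δ)/sin δ = 1.1487 and sin(fδ)/sin δ = 1.1487.
Weighted sum of the unit vectors: (1.1487)·(0.4414,0.7051,-0.5550) + (1.1487)·(-0.6035,-0.7389,-0.2997) = (-0.1862, -0.0389, -0.9818).
Converting back: φ = atan2(z, √(x²+y²)) = -79.04°, λ = atan2(y, x) = -168.21°.

-79.04°, -168.21°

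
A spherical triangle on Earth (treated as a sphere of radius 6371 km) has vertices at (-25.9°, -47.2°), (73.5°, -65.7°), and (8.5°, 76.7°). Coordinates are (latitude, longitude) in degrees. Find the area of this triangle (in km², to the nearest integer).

109256722 km²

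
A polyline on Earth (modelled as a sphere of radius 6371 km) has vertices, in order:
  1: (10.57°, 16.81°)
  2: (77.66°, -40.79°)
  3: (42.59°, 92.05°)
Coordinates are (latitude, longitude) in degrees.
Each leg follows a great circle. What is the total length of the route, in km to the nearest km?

Leg 1→2: central angle 1.2747 rad, distance 8121.2 km.
Leg 2→3: central angle 0.9835 rad, distance 6265.7 km.
Total: 8121.2 + 6265.7 ≈ 14387 km.

14387 km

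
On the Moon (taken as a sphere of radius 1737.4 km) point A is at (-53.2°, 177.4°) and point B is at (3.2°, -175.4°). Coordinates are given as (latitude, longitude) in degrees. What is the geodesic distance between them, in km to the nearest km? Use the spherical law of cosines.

1720 km

Let φ₁ = -0.9285 rad, φ₂ = 0.0559 rad, and Δλ = 0.1257 rad.
cos c = sin φ₁ sin φ₂ + cos φ₁ cos φ₂ cos Δλ = (-0.8007)(0.0558) + (0.5990)(0.9984)(0.9921) = 0.54868,
so c = arccos(0.54868) = 0.99002 rad.
Distance = R·c = 1737.4 × 0.9900 ≈ 1720 km.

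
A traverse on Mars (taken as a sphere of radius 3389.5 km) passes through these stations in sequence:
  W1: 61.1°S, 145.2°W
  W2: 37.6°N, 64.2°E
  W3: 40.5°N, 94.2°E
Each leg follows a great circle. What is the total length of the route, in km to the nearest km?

10268 km

Leg W1→W2: central angle 2.6214 rad, distance 8885.4 km.
Leg W2→W3: central angle 0.4078 rad, distance 1382.2 km.
Total: 8885.4 + 1382.2 ≈ 10268 km.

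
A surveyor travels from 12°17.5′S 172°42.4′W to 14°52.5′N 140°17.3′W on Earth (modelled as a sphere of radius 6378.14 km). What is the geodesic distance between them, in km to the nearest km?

4681 km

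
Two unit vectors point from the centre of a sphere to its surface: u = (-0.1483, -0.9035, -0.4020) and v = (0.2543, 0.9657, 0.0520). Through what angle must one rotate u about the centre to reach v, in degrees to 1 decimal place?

158.6°

u·v = -0.9311; |u| = 1.0000, |v| = 1.0000.
cos θ = (u·v)/(|u||v|) = -0.9312, so θ = 158.6°.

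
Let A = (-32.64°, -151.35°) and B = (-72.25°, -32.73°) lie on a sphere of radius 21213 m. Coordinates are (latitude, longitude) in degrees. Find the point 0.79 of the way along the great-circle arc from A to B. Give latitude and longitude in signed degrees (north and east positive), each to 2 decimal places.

-75.46°, -83.79°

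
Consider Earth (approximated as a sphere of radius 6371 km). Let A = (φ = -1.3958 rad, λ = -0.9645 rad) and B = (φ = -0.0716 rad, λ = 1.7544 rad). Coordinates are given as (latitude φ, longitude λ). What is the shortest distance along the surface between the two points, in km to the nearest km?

10568 km

In radians: φ₁ = -1.3958, φ₂ = -0.0716, Δλ = 155.781° = 2.7189 rad.
cos c = sin φ₁ sin φ₂ + cos φ₁ cos φ₂ cos Δλ = (-0.9847)(-0.0715) + (0.1741)(0.9974)(-0.9120) = -0.08793,
so c = arccos(-0.08793) = 1.65884 rad.
Distance = R·c = 6371 × 1.6588 ≈ 10568 km.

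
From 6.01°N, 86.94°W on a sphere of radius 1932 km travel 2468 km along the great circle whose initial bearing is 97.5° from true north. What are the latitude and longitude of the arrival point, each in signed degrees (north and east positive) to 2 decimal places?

Angular distance δ = d/R = 2468/1932 = 1.27743 rad; initial bearing θ = 1.7017 rad.
sin φ₂ = sin φ₁ cos δ + cos φ₁ sin δ cos θ = (0.1047)(0.2892) + (0.9945)(0.9573)(-0.1305) = -0.0940, so φ₂ = -5.39°.
Δλ = atan2(sin θ sin δ cos φ₁, cos δ − sin φ₁ sin φ₂) = atan2(0.9439, 0.2990) = 72.422°.
λ₂ = -86.940° + 72.422° = -14.52°.

-5.39°, -14.52°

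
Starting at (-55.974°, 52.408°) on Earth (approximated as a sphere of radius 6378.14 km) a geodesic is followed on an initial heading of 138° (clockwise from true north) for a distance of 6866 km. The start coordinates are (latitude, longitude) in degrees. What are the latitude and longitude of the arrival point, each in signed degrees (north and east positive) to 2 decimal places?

-49.40°, 167.57°

Angular distance δ = d/R = 6866/6378.14 = 1.07649 rad; initial bearing θ = 2.4086 rad.
sin φ₂ = sin φ₁ cos δ + cos φ₁ sin δ cos θ = (-0.8288)(0.4744) + (0.5596)(0.8803)(-0.7431) = -0.7593, so φ₂ = -49.40°.
Δλ = atan2(sin θ sin δ cos φ₁, cos δ − sin φ₁ sin φ₂) = atan2(0.3296, -0.1548) = 115.163°.
λ₂ = 52.408° + 115.163° = 167.57°.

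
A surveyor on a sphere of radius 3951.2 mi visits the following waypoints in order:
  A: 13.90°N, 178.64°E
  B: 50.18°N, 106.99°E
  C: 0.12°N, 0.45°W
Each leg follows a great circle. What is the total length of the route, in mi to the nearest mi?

Leg A→B: central angle 1.1808 rad, distance 4665.5 mi.
Leg B→C: central angle 1.7623 rad, distance 6963.1 mi.
Total: 4665.5 + 6963.1 ≈ 11629 mi.

11629 mi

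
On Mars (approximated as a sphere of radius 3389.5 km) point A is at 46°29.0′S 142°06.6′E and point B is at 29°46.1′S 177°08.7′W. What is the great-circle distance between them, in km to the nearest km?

With latitudes φ₁ = -46.483°, φ₂ = -29.768° and longitude difference Δλ = 40.745°:
cos c = sin φ₁ sin φ₂ + cos φ₁ cos φ₂ cos Δλ = (-0.7252)(-0.4965) + (0.6886)(0.8680)(0.7576) = 0.81288,
so c = arccos(0.81288) = 0.62172 rad.
Distance = R·c = 3389.5 × 0.6217 ≈ 2107 km.

2107 km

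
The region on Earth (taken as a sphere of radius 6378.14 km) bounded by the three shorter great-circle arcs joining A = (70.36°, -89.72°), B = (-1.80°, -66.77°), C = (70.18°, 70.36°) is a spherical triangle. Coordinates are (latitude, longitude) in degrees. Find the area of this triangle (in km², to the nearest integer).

15420603 km²

Side lengths (central angles): a = 1.8524, b = 0.6779, c = 1.2872 rad; semiperimeter s = 1.9088.
By l'Huilier's theorem, tan(E/4) = √[tan(s/2) tan((s−a)/2) tan((s−b)/2) tan((s−c)/2)], giving spherical excess E = 0.3791 rad.
Area = E·R² = 0.3791 × (6378.14)² ≈ 15420603 km².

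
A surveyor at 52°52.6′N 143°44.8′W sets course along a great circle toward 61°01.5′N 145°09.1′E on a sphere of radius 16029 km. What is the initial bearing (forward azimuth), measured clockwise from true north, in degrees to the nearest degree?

311°

With φ₁ = 0.9229, φ₂ = 1.0651, Δλ = -1.2410 rad, the forward-azimuth formula gives
θ = atan2( sin Δλ cos φ₂ , cos φ₁ sin φ₂ − sin φ₁ cos φ₂ cos Δλ ) = atan2(-0.4583, 0.4029) = -48.68°.
Adding 360° brings this into [0°, 360°): 311°.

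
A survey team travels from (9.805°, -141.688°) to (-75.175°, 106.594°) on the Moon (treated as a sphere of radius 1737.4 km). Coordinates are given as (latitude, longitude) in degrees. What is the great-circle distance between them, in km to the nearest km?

3182 km

In radians: φ₁ = 0.1711, φ₂ = -1.3121, Δλ = -111.718° = -1.9498 rad.
Haversine: a = sin²(Δφ/2) + cos φ₁ cos φ₂ sin²(Δλ/2) = 0.4562 + (0.9854)(0.2559)(0.6850) = 0.62896.
Central angle c = 2·arcsin(√a) = 1.83167 rad.
Distance = R·c = 1737.4 × 1.8317 ≈ 3182 km.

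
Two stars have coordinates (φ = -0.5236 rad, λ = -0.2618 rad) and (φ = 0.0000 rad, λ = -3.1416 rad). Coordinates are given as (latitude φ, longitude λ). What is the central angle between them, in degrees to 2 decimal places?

With latitudes φ₁ = -30.000°, φ₂ = 0.000° and longitude difference Δλ = -165.000°:
Haversine: a = sin²(Δφ/2) + cos φ₁ cos φ₂ sin²(Δλ/2) = 0.0670 + (0.8660)(1.0000)(0.9830) = 0.91826.
Central angle c = 2·arcsin(√a) = 2.56169 rad.
So the angular separation is 146.77°.

146.77°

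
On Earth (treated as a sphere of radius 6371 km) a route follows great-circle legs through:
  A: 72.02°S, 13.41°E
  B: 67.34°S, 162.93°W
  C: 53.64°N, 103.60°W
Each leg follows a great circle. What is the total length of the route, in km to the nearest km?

18839 km

Leg A→B: central angle 0.7089 rad, distance 4516.6 km.
Leg B→C: central angle 2.2480 rad, distance 14322.2 km.
Total: 4516.6 + 14322.2 ≈ 18839 km.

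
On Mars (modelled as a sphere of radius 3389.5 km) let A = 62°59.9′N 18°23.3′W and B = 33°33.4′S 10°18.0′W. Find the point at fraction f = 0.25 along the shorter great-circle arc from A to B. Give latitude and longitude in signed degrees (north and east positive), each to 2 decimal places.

The central angle between A and B is δ = 1.6890 rad.
With f = 0.25, the slerp weights are sin((1−f)δ)/sin δ = 0.9608 and sin(fδ)/sin δ = 0.4127.
Weighted sum of the unit vectors: (0.9608)·(0.4308,-0.1432,0.8910) + (0.4127)·(0.8199,-0.1490,-0.5528) = (0.7523, -0.1991, 0.6280).
Converting back: φ = atan2(z, √(x²+y²)) = 38.90°, λ = atan2(y, x) = -14.82°.

38.90°, -14.82°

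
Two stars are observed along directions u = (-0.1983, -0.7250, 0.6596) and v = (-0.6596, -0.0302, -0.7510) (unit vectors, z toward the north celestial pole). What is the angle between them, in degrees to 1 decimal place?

u·v = -0.3427; |u| = 1.0000, |v| = 1.0000.
cos θ = (u·v)/(|u||v|) = -0.3427, so θ = 110.0°.

110.0°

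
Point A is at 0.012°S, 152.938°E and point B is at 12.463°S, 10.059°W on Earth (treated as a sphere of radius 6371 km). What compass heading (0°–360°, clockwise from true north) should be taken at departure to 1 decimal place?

With φ₁ = -0.0002, φ₂ = -0.2175, Δλ = -2.8448 rad, the forward-azimuth formula gives
θ = atan2( sin Δλ cos φ₂ , cos φ₁ sin φ₂ − sin φ₁ cos φ₂ cos Δλ ) = atan2(-0.2855, -0.2160) = -127.11°.
Adding 360° brings this into [0°, 360°): 232.9°.

232.9°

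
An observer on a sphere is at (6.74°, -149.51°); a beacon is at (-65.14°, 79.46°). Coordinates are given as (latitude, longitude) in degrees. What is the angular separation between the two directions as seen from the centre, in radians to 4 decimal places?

1.9612 rad

With latitudes φ₁ = 6.740°, φ₂ = -65.140° and longitude difference Δλ = -131.030°:
cos c = sin φ₁ sin φ₂ + cos φ₁ cos φ₂ cos Δλ = (0.1174)(-0.9073) + (0.9931)(0.4204)(-0.6565) = -0.38056,
so c = arccos(-0.38056) = 1.96119 rad.
So the angular separation is 1.9612 rad.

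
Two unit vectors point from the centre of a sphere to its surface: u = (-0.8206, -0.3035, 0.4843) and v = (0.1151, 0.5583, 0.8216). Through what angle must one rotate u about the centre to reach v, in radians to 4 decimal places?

1.4364 rad

u·v = 0.1340; |u| = 1.0000, |v| = 1.0000.
cos θ = (u·v)/(|u||v|) = 0.1340, so θ = 1.4364 rad.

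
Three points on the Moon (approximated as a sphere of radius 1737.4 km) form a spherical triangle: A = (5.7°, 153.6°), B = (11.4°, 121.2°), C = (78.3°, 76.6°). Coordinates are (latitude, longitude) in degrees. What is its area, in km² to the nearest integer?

Side lengths (central angles): a = 1.2291, b = 1.4277, c = 0.5676 rad; semiperimeter s = 1.6122.
By l'Huilier's theorem, tan(E/4) = √[tan(s/2) tan((s−a)/2) tan((s−b)/2) tan((s−c)/2)], giving spherical excess E = 0.4135 rad.
Area = E·R² = 0.4135 × (1737.4)² ≈ 1248143 km².

1248143 km²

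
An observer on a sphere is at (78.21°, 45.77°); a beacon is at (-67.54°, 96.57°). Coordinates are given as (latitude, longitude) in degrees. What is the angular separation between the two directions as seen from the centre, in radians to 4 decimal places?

Let φ₁ = 1.3650 rad, φ₂ = -1.1788 rad, and Δλ = 0.8866 rad.
Haversine: a = sin²(Δφ/2) + cos φ₁ cos φ₂ sin²(Δλ/2) = 0.9133 + (0.2043)(0.3820)(0.1840) = 0.92766.
Central angle c = 2·arcsin(√a) = 2.59695 rad.
So the angular separation is 2.5970 rad.

2.5970 rad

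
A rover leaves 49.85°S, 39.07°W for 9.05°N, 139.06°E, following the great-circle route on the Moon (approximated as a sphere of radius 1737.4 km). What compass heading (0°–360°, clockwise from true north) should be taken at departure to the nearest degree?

177°

With φ₁ = -0.8700, φ₂ = 0.1580, Δλ = 3.1090 rad, the forward-azimuth formula gives
θ = atan2( sin Δλ cos φ₂ , cos φ₁ sin φ₂ − sin φ₁ cos φ₂ cos Δλ ) = atan2(0.0322, -0.6530) = 177.17°.
So the initial bearing is 177°.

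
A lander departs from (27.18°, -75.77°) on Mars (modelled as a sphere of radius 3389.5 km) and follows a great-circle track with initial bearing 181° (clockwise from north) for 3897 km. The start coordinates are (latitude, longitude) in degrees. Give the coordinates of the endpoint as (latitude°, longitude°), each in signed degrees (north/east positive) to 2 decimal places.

-38.69°, -76.94°

Angular distance δ = d/R = 3897/3389.5 = 1.14973 rad; initial bearing θ = 3.1590 rad.
sin φ₂ = sin φ₁ cos δ + cos φ₁ sin δ cos θ = (0.4568)(0.4087) + (0.8896)(0.9127)(-0.9998) = -0.6250, so φ₂ = -38.69°.
Δλ = atan2(sin θ sin δ cos φ₁, cos δ − sin φ₁ sin φ₂) = atan2(-0.0142, 0.6942) = -1.169°.
λ₂ = -75.770° − 1.169° = -76.94°.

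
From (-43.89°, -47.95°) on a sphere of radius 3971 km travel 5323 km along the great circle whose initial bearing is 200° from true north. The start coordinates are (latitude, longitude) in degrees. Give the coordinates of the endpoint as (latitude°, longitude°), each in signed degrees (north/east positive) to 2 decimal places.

-54.85°, 167.38°

Angular distance δ = d/R = 5323/3971 = 1.34047 rad; initial bearing θ = 3.4907 rad.
sin φ₂ = sin φ₁ cos δ + cos φ₁ sin δ cos θ = (-0.6933)(0.2283) + (0.7207)(0.9736)(-0.9397) = -0.8176, so φ₂ = -54.85°.
Δλ = atan2(sin θ sin δ cos φ₁, cos δ − sin φ₁ sin φ₂) = atan2(-0.2400, -0.3385) = -144.668°.
λ₂ = -47.950° − 144.668° = -192.62° → 167.38° after wrapping to (−180°, 180°].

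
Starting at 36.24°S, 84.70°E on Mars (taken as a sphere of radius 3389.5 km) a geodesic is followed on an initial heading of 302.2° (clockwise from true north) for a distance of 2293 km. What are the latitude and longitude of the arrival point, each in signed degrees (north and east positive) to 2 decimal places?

-11.06°, 52.03°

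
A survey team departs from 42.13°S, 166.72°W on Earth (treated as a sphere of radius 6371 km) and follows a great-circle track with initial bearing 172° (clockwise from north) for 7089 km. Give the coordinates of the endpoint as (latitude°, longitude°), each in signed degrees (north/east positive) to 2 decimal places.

-72.81°, -11.71°

Angular distance δ = d/R = 7089/6371 = 1.11270 rad; initial bearing θ = 3.0020 rad.
sin φ₂ = sin φ₁ cos δ + cos φ₁ sin δ cos θ = (-0.6708)(0.4422) + (0.7416)(0.8969)(-0.9903) = -0.9553, so φ₂ = -72.81°.
Δλ = atan2(sin θ sin δ cos φ₁, cos δ − sin φ₁ sin φ₂) = atan2(0.0926, -0.1986) = 155.011°.
λ₂ = -166.720° + 155.011° = -11.71°.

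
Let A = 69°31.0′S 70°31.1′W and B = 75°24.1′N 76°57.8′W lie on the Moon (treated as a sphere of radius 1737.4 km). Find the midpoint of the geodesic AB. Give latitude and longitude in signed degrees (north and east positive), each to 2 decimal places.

Central angle δ = 2.5303 rad. Interpolating on the sphere with fraction f = 0.5:
P = [sin((1−f)δ)·A + sin(fδ)·B] / sin δ = 1.6616·A + 1.6616·B in Cartesian coordinates,
giving P = (0.2884, -0.9561, 0.0514), i.e. latitude 2.95°, longitude -73.22°.

2.95°, -73.22°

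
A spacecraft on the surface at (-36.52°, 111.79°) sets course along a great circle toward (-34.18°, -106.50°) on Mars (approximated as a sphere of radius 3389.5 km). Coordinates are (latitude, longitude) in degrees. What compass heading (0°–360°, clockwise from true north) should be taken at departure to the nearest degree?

149°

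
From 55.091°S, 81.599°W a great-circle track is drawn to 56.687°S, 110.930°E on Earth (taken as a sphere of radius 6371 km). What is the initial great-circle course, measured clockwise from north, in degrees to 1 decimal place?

187.4°

With φ₁ = -0.9615, φ₂ = -0.9894, Δλ = -2.9229 rad, the forward-azimuth formula gives
θ = atan2( sin Δλ cos φ₂ , cos φ₁ sin φ₂ − sin φ₁ cos φ₂ cos Δλ ) = atan2(-0.1191, -0.9179) = -172.60°.
Adding 360° brings this into [0°, 360°): 187.4°.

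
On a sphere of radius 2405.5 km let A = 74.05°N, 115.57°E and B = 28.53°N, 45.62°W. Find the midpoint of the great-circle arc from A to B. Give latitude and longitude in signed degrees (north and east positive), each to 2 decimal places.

66.53°, -37.47°

Central angle δ = 1.3380 rad. Interpolating on the sphere with fraction f = 0.5:
P = [sin((1−f)δ)·A + sin(fδ)·B] / sin δ = 0.6374·A + 0.6374·B in Cartesian coordinates,
giving P = (0.3161, -0.2422, 0.9173), i.e. latitude 66.53°, longitude -37.47°.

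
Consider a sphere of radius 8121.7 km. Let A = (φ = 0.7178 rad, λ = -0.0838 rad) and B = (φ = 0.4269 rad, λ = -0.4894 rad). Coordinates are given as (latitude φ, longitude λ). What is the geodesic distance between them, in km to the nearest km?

Let φ₁ = 0.7178 rad, φ₂ = 0.4269 rad, and Δλ = -0.4056 rad.
Haversine: a = sin²(Δφ/2) + cos φ₁ cos φ₂ sin²(Δλ/2) = 0.0210 + (0.7533)(0.9103)(0.0406) = 0.04882.
Central angle c = 2·arcsin(√a) = 0.44559 rad.
Distance = R·c = 8121.7 × 0.4456 ≈ 3619 km.

3619 km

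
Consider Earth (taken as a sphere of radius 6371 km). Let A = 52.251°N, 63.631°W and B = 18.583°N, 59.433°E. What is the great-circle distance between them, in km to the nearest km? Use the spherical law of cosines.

Let φ₁ = 0.9120 rad, φ₂ = 0.3243 rad, and Δλ = 2.1479 rad.
cos c = sin φ₁ sin φ₂ + cos φ₁ cos φ₂ cos Δλ = (0.7907)(0.3187) + (0.6122)(0.9479)(-0.5456) = -0.06461,
so c = arccos(-0.06461) = 1.63545 rad.
Distance = R·c = 6371 × 1.6355 ≈ 10419 km.

10419 km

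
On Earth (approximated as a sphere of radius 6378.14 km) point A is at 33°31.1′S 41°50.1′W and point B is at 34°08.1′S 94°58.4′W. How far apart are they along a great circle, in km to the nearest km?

4857 km

In radians: φ₁ = -0.5850, φ₂ = -0.5958, Δλ = -53.138° = -0.9274 rad.
cos c = sin φ₁ sin φ₂ + cos φ₁ cos φ₂ cos Δλ = (-0.5522)(-0.5611) + (0.8337)(0.8277)(0.5999) = 0.72383,
so c = arccos(0.72383) = 0.76146 rad.
Distance = R·c = 6378.14 × 0.7615 ≈ 4857 km.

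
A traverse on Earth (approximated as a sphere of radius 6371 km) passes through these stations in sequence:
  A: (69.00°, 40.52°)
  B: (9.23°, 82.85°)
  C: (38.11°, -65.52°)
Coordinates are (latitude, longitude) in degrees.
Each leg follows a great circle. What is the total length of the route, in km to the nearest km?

21119 km

Leg A→B: central angle 1.1470 rad, distance 7307.4 km.
Leg B→C: central angle 2.1679 rad, distance 13811.9 km.
Total: 7307.4 + 13811.9 ≈ 21119 km.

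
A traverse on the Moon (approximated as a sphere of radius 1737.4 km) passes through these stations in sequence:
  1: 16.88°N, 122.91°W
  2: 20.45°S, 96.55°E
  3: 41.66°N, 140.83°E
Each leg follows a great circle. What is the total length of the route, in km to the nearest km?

Leg 1→2: central angle 2.4877 rad, distance 4322.1 km.
Leg 2→3: central angle 1.2985 rad, distance 2256.0 km.
Total: 4322.1 + 2256.0 ≈ 6578 km.

6578 km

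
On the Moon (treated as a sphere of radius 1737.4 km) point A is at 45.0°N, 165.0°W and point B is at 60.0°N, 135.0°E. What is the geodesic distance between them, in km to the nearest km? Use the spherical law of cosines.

In radians: φ₁ = 0.7854, φ₂ = 1.0472, Δλ = -60.000° = -1.0472 rad.
cos c = sin φ₁ sin φ₂ + cos φ₁ cos φ₂ cos Δλ = (0.7071)(0.8660) + (0.7071)(0.5000)(0.5000) = 0.78915,
so c = arccos(0.78915) = 0.66137 rad.
Distance = R·c = 1737.4 × 0.6614 ≈ 1149 km.

1149 km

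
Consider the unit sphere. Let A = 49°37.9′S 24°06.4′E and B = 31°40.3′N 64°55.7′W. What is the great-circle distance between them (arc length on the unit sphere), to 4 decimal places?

1.9722

With latitudes φ₁ = -49.632°, φ₂ = 31.672° and longitude difference Δλ = -89.035°:
cos c = sin φ₁ sin φ₂ + cos φ₁ cos φ₂ cos Δλ = (-0.7619)(0.5251) + (0.6477)(0.8511)(0.0168) = -0.39075,
so c = arccos(-0.39075) = 1.97224 rad.
On the unit sphere the arc length equals the central angle: 1.9722.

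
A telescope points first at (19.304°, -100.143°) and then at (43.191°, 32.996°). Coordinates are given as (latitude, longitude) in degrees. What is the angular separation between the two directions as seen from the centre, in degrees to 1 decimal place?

104.1°

In radians: φ₁ = 0.3369, φ₂ = 0.7538, Δλ = 133.139° = 2.3237 rad.
cos c = sin φ₁ sin φ₂ + cos φ₁ cos φ₂ cos Δλ = (0.3306)(0.6844) + (0.9438)(0.7291)(-0.6838) = -0.24423,
so c = arccos(-0.24423) = 1.81753 rad.
So the angular separation is 104.1°.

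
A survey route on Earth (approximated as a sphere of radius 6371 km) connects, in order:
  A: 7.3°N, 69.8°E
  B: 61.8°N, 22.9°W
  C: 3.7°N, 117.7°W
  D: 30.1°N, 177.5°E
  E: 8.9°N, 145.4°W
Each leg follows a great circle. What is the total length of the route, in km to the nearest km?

31231 km

Leg A→B: central angle 1.4808 rad, distance 9434.0 km.
Leg B→C: central angle 1.5534 rad, distance 9896.6 km.
Leg C→D: central angle 1.1593 rad, distance 7386.1 km.
Leg D→E: central angle 0.7085 rad, distance 4514.1 km.
Total: 9434.0 + 9896.6 + 7386.1 + 4514.1 ≈ 31231 km.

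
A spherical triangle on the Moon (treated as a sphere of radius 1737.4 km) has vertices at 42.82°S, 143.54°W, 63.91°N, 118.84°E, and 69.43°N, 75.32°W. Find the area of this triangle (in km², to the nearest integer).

4991140 km²

Side lengths (central angles): a = 0.8079, b = 2.1421, c = 2.2826 rad; semiperimeter s = 2.6163.
By l'Huilier's theorem, tan(E/4) = √[tan(s/2) tan((s−a)/2) tan((s−b)/2) tan((s−c)/2)], giving spherical excess E = 1.6535 rad.
Area = E·R² = 1.6535 × (1737.4)² ≈ 4991140 km².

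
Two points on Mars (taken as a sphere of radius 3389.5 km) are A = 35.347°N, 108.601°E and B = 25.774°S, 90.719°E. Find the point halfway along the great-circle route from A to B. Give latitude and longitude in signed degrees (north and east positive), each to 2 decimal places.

4.84°, 99.21°

Central angle δ = 1.1069 rad. Interpolating on the sphere with fraction f = 0.5:
P = [sin((1−f)δ)·A + sin(fδ)·B] / sin δ = 0.5877·A + 0.5877·B in Cartesian coordinates,
giving P = (-0.1596, 0.9836, 0.0845), i.e. latitude 4.84°, longitude 99.21°.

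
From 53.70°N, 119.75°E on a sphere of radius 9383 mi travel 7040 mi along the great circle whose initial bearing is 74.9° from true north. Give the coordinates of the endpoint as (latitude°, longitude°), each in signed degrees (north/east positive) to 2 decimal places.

Angular distance δ = d/R = 7040/9383 = 0.75029 rad; initial bearing θ = 1.3073 rad.
sin φ₂ = sin φ₁ cos δ + cos φ₁ sin δ cos θ = (0.8059)(0.7315) + (0.5920)(0.6819)(0.2605) = 0.6947, so φ₂ = 44.00°.
Δλ = atan2(sin θ sin δ cos φ₁, cos δ − sin φ₁ sin φ₂) = atan2(0.3897, 0.1716) = 66.233°.
λ₂ = 119.750° + 66.233° = 185.98° → -174.02° after wrapping to (−180°, 180°].

44.00°, -174.02°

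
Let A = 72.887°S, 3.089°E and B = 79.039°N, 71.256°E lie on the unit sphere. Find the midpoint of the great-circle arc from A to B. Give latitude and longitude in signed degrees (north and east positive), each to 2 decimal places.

3.67°, 28.90°

Central angle δ = 2.7325 rad. Interpolating on the sphere with fraction f = 0.5:
P = [sin((1−f)δ)·A + sin(fδ)·B] / sin δ = 2.4616·A + 2.4616·B in Cartesian coordinates,
giving P = (0.8737, 0.4823, 0.0641), i.e. latitude 3.67°, longitude 28.90°.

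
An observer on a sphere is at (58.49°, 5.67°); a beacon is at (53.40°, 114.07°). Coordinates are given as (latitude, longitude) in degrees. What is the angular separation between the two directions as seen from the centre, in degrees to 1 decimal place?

54.1°

With latitudes φ₁ = 58.490°, φ₂ = 53.400° and longitude difference Δλ = 108.400°:
cos c = sin φ₁ sin φ₂ + cos φ₁ cos φ₂ cos Δλ = (0.8525)(0.8028) + (0.5226)(0.5962)(-0.3156) = 0.58608,
so c = arccos(0.58608) = 0.94458 rad.
So the angular separation is 54.1°.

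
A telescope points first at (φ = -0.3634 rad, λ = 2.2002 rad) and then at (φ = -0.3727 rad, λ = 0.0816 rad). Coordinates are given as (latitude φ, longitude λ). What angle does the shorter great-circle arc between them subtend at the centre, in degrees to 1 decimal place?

108.9°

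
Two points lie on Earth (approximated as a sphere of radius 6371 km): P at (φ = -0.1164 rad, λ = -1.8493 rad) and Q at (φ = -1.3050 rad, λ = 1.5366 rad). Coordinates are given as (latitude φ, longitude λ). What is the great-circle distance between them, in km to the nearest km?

Let φ₁ = -0.1164 rad, φ₂ = -1.3050 rad, and Δλ = -2.8973 rad.
cos c = sin φ₁ sin φ₂ + cos φ₁ cos φ₂ cos Δλ = (-0.1161)(-0.9649) + (0.9932)(0.2627)(-0.9703) = -0.14109,
so c = arccos(-0.14109) = 1.71236 rad.
Distance = R·c = 6371 × 1.7124 ≈ 10909 km.

10909 km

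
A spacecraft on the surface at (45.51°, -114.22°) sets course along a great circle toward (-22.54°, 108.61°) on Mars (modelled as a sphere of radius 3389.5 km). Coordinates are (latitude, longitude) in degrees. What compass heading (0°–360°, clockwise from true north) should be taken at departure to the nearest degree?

289°

Δλ = -137.170° = -2.3941 rad.
y = sin Δλ · cos φ₂ = (-0.6798)(0.9236) = -0.6279
x = cos φ₁ sin φ₂ − sin φ₁ cos φ₂ cos Δλ = (0.7008)(-0.3833) − (0.7134)(0.9236)(-0.7334) = 0.2146
θ = atan2(y, x) = -71.13°; adding 360° gives 289°.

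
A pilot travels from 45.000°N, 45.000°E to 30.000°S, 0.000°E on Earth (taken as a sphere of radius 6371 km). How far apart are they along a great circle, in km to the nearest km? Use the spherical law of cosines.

9501 km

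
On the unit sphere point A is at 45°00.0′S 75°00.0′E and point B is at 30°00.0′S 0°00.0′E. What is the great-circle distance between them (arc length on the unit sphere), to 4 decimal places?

1.0332

In radians: φ₁ = -0.7854, φ₂ = -0.5236, Δλ = -75.000° = -1.3090 rad.
cos c = sin φ₁ sin φ₂ + cos φ₁ cos φ₂ cos Δλ = (-0.7071)(-0.5000) + (0.7071)(0.8660)(0.2588) = 0.51205,
so c = arccos(0.51205) = 1.03323 rad.
On the unit sphere the arc length equals the central angle: 1.0332.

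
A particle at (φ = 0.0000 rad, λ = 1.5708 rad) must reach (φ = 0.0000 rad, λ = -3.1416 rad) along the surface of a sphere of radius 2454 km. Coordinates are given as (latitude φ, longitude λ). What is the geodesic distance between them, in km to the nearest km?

With latitudes φ₁ = 0.000°, φ₂ = 0.000° and longitude difference Δλ = 89.999°:
cos c = sin φ₁ sin φ₂ + cos φ₁ cos φ₂ cos Δλ = (0.0000)(0.0000) + (1.0000)(1.0000)(0.0000) = 0.00001,
so c = arccos(0.00001) = 1.57079 rad.
Distance = R·c = 2454 × 1.5708 ≈ 3855 km.

3855 km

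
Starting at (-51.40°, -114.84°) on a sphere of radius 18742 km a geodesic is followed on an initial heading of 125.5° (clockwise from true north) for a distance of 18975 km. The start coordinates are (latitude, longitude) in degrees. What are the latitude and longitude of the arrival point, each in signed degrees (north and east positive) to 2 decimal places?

-46.16°, -20.34°

Angular distance δ = d/R = 18975/18742 = 1.01243 rad; initial bearing θ = 2.1904 rad.
sin φ₂ = sin φ₁ cos δ + cos φ₁ sin δ cos θ = (-0.7815)(0.5298) + (0.6239)(0.8481)(-0.5807) = -0.7213, so φ₂ = -46.16°.
Δλ = atan2(sin θ sin δ cos φ₁, cos δ − sin φ₁ sin φ₂) = atan2(0.4308, -0.0339) = 94.503°.
λ₂ = -114.840° + 94.503° = -20.34°.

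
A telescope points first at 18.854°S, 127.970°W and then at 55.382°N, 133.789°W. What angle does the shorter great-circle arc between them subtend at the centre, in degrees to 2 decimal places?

74.40°

Let φ₁ = -0.3291 rad, φ₂ = 0.9666 rad, and Δλ = -0.1016 rad.
cos c = sin φ₁ sin φ₂ + cos φ₁ cos φ₂ cos Δλ = (-0.3232)(0.8230) + (0.9463)(0.5681)(0.9948) = 0.26891,
so c = arccos(0.26891) = 1.29854 rad.
So the angular separation is 74.40°.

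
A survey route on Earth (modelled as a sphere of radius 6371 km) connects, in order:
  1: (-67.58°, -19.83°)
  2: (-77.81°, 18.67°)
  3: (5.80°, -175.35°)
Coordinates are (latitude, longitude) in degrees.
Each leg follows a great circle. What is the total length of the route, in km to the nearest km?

13617 km

Leg 1→2: central angle 0.2592 rad, distance 1651.4 km.
Leg 2→3: central angle 1.8782 rad, distance 11966.1 km.
Total: 1651.4 + 11966.1 ≈ 13617 km.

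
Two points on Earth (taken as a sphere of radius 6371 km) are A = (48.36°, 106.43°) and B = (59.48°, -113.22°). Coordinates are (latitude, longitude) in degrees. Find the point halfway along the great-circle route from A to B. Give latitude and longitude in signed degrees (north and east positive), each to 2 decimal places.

75.24°, 156.27°

Central angle δ = 1.1767 rad. Interpolating on the sphere with fraction f = 0.5:
P = [sin((1−f)δ)·A + sin(fδ)·B] / sin δ = 0.6011·A + 0.6011·B in Cartesian coordinates,
giving P = (-0.2333, 0.1025, 0.9670), i.e. latitude 75.24°, longitude 156.27°.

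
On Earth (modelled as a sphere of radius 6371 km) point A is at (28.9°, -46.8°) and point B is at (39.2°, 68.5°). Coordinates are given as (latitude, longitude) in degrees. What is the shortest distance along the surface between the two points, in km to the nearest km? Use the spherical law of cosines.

9909 km

In radians: φ₁ = 0.5044, φ₂ = 0.6842, Δλ = 115.300° = 2.0124 rad.
cos c = sin φ₁ sin φ₂ + cos φ₁ cos φ₂ cos Δλ = (0.4833)(0.6320) + (0.8755)(0.7749)(-0.4274) = 0.01551,
so c = arccos(0.01551) = 1.55528 rad.
Distance = R·c = 6371 × 1.5553 ≈ 9909 km.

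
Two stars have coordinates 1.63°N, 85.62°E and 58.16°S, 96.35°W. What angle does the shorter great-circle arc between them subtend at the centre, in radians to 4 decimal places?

Let φ₁ = 0.0284 rad, φ₂ = -1.0151 rad, and Δλ = 3.1072 rad.
Haversine: a = sin²(Δφ/2) + cos φ₁ cos φ₂ sin²(Δλ/2) = 0.2484 + (0.9996)(0.5275)(0.9997) = 0.77559.
Central angle c = 2·arcsin(√a) = 2.15458 rad.
So the angular separation is 2.1546 rad.

2.1546 rad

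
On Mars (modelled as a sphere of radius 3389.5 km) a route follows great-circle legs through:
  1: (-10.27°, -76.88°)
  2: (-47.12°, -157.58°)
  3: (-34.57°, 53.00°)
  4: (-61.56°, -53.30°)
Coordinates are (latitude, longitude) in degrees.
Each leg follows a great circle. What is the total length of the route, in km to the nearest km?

Leg 1→2: central angle 1.3296 rad, distance 4506.7 km.
Leg 2→3: central angle 1.6374 rad, distance 5550.1 km.
Leg 3→4: central angle 1.1714 rad, distance 3970.4 km.
Total: 4506.7 + 5550.1 + 3970.4 ≈ 14027 km.

14027 km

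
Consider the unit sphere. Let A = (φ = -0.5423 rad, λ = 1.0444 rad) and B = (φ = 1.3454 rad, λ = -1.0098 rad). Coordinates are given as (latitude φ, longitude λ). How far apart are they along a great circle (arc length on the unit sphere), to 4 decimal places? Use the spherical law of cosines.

2.2044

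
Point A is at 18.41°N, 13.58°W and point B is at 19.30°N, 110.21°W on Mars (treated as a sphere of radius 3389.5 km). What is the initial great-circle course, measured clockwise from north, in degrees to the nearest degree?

Δλ = -96.630° = -1.6865 rad.
y = sin Δλ · cos φ₂ = (-0.9933)(0.9438) = -0.9375
x = cos φ₁ sin φ₂ − sin φ₁ cos φ₂ cos Δλ = (0.9488)(0.3305) − (0.3158)(0.9438)(-0.1155) = 0.3480
θ = atan2(y, x) = -69.63°; adding 360° gives 290°.

290°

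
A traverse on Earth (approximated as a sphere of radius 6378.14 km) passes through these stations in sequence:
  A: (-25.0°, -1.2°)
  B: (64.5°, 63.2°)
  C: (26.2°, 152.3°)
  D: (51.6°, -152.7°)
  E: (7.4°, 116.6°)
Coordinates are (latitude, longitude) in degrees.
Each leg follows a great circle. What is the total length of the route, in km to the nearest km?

33544 km

Leg A→B: central angle 1.7853 rad, distance 11386.9 km.
Leg B→C: central angle 1.1543 rad, distance 7362.2 km.
Leg C→D: central angle 0.8424 rad, distance 5372.9 km.
Leg D→E: central angle 1.4772 rad, distance 9422.1 km.
Total: 11386.9 + 7362.2 + 5372.9 + 9422.1 ≈ 33544 km.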